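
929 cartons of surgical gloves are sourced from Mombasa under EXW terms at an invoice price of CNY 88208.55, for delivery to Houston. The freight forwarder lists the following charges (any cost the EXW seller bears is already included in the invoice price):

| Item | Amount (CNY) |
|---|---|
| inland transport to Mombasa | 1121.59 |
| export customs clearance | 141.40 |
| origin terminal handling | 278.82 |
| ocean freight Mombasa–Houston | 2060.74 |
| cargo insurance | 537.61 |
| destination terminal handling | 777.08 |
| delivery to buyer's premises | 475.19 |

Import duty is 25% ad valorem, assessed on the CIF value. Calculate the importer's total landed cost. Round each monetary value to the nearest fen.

EXW: the seller makes goods available at their premises; the buyer bears all onward costs.
CIF value = EXW price + inland to port + export clearance + origin terminal + freight + insurance = 88208.55 + 1121.59 + 141.40 + 278.82 + 2060.74 + 537.61 = 92348.71
Import duty = 92348.71 × 25% = 23087.18
Buyer bears: inland to port 1121.59 + export clearance 141.40 + origin terminal 278.82 + freight 2060.74 + insurance 537.61 + destination terminal 777.08 + delivery 475.19 + duty 23087.18 = 28479.61
Landed cost = invoice 88208.55 + 28479.61 = 116688.16

Total landed cost: CNY 116688.16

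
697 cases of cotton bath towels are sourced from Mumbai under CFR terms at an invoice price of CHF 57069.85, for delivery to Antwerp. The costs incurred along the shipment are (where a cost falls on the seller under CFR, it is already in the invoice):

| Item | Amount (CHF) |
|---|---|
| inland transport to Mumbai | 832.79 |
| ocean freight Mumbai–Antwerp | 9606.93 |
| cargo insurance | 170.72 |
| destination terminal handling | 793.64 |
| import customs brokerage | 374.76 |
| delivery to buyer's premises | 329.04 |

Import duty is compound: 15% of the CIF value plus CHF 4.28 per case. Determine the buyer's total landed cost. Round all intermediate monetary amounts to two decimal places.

Total landed cost: CHF 70307.26

CFR: the seller pays costs through ocean freight to the destination port, but not insurance.
Already in the invoice (seller's account under CFR): inland to port, freight — exclude.
CIF value = CFR price + insurance = 57069.85 + 170.72 = 57240.57
Ad valorem component: 57240.57 × 15% = 8586.09
Specific component: 697 × 4.28 = 2983.16
Import duty = 8586.09 + 2983.16 = 11569.25
Buyer bears: insurance 170.72 + destination terminal 793.64 + brokerage 374.76 + delivery 329.04 + duty 11569.25 = 13237.41
Landed cost = invoice 57069.85 + 13237.41 = 70307.26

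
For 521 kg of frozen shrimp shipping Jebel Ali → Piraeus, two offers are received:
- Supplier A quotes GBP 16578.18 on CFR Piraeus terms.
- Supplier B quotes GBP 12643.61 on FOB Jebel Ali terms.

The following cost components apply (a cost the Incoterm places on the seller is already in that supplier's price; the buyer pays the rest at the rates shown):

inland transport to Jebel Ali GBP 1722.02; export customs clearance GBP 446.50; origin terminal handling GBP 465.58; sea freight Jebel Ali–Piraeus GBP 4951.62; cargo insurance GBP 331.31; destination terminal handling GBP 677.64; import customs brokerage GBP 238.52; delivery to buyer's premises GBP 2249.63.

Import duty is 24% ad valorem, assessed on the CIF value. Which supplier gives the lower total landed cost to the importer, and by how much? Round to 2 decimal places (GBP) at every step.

Supplier A is cheaper by GBP 1261.14

Supplier A (CFR):
CIF value = CFR price + insurance = 16578.18 + 331.31 = 16909.49
Import duty = 16909.49 × 24% = 4058.28
Buyer bears (A): 331.31 + 677.64 + 238.52 + 2249.63 = 3497.10
Landed cost (A) = invoice 16578.18 + 3497.10 + duty 4058.28 = 24133.56
Supplier B (FOB):
CIF value = FOB price + freight + insurance = 12643.61 + 4951.62 + 331.31 = 17926.54
Import duty = 17926.54 × 24% = 4302.37
Buyer bears (B): 4951.62 + 331.31 + 677.64 + 238.52 + 2249.63 = 8448.72
Landed cost (B) = invoice 12643.61 + 8448.72 + duty 4302.37 = 25394.70
Difference = |24133.56 − 25394.70| = 1261.14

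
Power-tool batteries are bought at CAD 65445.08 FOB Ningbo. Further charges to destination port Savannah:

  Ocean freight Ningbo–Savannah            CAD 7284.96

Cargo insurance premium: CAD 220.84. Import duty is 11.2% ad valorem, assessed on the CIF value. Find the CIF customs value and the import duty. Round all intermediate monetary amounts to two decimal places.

CIF value: CAD 72950.88; import duty: CAD 8170.50

CIF = FOB price + freight + insurance
CIF = 65445.08 + 7284.96 + 220.84 = 72950.88
Import duty = 72950.88 × 11.2% = 8170.50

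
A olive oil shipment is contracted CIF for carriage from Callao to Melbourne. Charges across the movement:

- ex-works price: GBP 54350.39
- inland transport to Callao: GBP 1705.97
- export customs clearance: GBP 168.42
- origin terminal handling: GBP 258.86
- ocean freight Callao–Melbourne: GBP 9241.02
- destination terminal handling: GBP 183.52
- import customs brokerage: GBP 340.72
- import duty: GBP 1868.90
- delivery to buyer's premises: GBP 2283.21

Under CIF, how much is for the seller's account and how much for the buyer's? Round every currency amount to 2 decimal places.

Seller: GBP 65724.66; buyer: GBP 4676.35

CIF: the seller pays costs through ocean freight and marine insurance to the destination port.
Seller's account: goods 54350.39 + inland to port 1705.97 + export clearance 168.42 + origin terminal 258.86 + freight 9241.02 = 65724.66
Buyer's account: destination terminal 183.52 + brokerage 340.72 + duty 1868.90 + delivery 2283.21 = 4676.35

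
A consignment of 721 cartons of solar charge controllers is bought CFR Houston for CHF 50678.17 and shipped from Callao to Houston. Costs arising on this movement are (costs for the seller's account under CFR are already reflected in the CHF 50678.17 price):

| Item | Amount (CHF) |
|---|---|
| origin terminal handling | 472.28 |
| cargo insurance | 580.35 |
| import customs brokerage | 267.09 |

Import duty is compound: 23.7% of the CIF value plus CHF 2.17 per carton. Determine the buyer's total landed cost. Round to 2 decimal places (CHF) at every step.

CFR: the seller pays costs through ocean freight to the destination port, but not insurance.
Already in the invoice (seller's account under CFR): origin terminal — exclude.
CIF value = CFR price + insurance = 50678.17 + 580.35 = 51258.52
Ad valorem component: 51258.52 × 23.7% = 12148.27
Specific component: 721 × 2.17 = 1564.57
Import duty = 12148.27 + 1564.57 = 13712.84
Buyer bears: insurance 580.35 + brokerage 267.09 + duty 13712.84 = 14560.28
Landed cost = invoice 50678.17 + 14560.28 = 65238.45

Total landed cost: CHF 65238.45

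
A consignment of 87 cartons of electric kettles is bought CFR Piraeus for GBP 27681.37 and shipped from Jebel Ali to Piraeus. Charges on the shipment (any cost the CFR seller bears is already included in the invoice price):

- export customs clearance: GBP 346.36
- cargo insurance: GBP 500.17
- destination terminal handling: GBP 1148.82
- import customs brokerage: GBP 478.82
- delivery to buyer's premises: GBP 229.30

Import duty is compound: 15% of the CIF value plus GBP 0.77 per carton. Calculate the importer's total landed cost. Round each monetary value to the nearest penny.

CFR: the seller pays costs through ocean freight to the destination port, but not insurance.
Already in the invoice (seller's account under CFR): export clearance — exclude.
CIF value = CFR price + insurance = 27681.37 + 500.17 = 28181.54
Ad valorem component: 28181.54 × 15% = 4227.23
Specific component: 87 × 0.77 = 66.99
Import duty = 4227.23 + 66.99 = 4294.22
Buyer bears: insurance 500.17 + destination terminal 1148.82 + brokerage 478.82 + delivery 229.30 + duty 4294.22 = 6651.33
Landed cost = invoice 27681.37 + 6651.33 = 34332.70

Total landed cost: GBP 34332.70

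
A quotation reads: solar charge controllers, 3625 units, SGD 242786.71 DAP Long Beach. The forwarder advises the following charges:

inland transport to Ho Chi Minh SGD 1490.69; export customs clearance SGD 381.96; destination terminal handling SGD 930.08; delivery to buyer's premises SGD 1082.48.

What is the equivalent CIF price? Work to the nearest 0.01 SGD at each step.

CIF price: SGD 240774.15

Not relevant to the conversion: inland to port, export clearance — on the seller under both DAP and CIF; already in the DAP price and stays in the CIF price.
From DAP to CIF, the seller no longer bears: destination terminal, delivery.
CIF price = 242786.71 − 930.08 − 1082.48 = 240774.15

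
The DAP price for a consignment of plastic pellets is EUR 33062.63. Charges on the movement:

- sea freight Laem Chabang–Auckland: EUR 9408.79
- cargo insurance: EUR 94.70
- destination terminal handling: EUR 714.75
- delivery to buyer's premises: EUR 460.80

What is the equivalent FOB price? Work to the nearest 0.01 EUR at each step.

FOB price: EUR 22383.59

From DAP to FOB, the seller no longer bears: freight, insurance, destination terminal, delivery.
FOB price = 33062.63 − 9408.79 − 94.70 − 714.75 − 460.80 = 22383.59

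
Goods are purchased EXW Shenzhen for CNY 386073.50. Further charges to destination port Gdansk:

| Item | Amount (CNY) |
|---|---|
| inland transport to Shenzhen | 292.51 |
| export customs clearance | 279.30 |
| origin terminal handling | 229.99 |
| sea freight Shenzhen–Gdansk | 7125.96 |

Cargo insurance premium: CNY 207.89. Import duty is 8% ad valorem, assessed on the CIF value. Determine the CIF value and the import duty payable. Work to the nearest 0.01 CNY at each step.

CIF = EXW price + pre-shipment costs + freight + insurance
CIF = 386073.50 + 292.51 + 279.30 + 229.99 + 7125.96 + 207.89 = 394209.15
Import duty = 394209.15 × 8% = 31536.73

CIF value: CNY 394209.15; import duty: CNY 31536.73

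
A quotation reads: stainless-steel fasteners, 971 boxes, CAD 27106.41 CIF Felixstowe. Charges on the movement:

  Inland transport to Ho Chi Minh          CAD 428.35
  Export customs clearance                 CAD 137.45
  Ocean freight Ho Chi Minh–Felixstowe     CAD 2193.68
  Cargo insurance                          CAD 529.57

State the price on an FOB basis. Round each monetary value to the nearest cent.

Not relevant to the conversion: export clearance, inland to port — on the seller under both CIF and FOB; already in the CIF price and stays in the FOB price.
From CIF to FOB, the seller no longer bears: freight, insurance.
FOB price = 27106.41 − 2193.68 − 529.57 = 24383.16

FOB price: CAD 24383.16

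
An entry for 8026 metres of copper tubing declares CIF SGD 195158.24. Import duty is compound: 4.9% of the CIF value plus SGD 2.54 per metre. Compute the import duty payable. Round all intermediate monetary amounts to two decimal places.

Import duty: SGD 29948.79

Ad valorem component: 195158.24 × 4.9% = 9562.75
Specific component: 8026 × 2.54 = 20386.04
Import duty = 9562.75 + 20386.04 = 29948.79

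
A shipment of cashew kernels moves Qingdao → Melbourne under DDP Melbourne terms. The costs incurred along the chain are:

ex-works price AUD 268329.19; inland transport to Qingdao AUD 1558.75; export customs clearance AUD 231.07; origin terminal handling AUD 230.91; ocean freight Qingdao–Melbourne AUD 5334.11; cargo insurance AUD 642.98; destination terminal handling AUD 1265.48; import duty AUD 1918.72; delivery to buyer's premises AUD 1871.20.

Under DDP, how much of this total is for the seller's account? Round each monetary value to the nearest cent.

DDP: the seller bears all costs including import duty.
Seller's account: goods 268329.19 + inland to port 1558.75 + export clearance 231.07 + origin terminal 230.91 + freight 5334.11 + insurance 642.98 + destination terminal 1265.48 + duty 1918.72 + delivery 1871.20 = 281382.41
Buyer's account: 0.00

Seller's account: AUD 281382.41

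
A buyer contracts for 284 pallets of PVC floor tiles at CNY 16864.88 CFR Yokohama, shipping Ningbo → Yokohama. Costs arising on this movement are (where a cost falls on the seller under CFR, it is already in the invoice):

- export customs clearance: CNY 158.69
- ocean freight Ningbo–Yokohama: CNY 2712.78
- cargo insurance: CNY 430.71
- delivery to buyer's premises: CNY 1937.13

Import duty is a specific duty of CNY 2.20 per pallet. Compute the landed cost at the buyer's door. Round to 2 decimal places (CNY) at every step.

Total landed cost: CNY 19857.52

CFR: the seller pays costs through ocean freight to the destination port, but not insurance.
Already in the invoice (seller's account under CFR): export clearance, freight — exclude.
CIF value = CFR price + insurance = 16864.88 + 430.71 = 17295.59
Import duty = 284 × 2.20 = 624.80
Buyer bears: insurance 430.71 + delivery 1937.13 + duty 624.80 = 2992.64
Landed cost = invoice 16864.88 + 2992.64 = 19857.52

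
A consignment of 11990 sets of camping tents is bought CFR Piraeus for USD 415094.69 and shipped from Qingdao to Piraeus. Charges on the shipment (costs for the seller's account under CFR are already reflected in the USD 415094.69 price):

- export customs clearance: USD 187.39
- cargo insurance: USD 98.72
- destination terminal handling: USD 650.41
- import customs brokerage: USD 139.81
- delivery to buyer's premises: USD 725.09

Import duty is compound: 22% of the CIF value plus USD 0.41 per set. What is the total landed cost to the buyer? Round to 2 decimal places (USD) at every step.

Total landed cost: USD 512967.17

CFR: the seller pays costs through ocean freight to the destination port, but not insurance.
Already in the invoice (seller's account under CFR): export clearance — exclude.
CIF value = CFR price + insurance = 415094.69 + 98.72 = 415193.41
Ad valorem component: 415193.41 × 22% = 91342.55
Specific component: 11990 × 0.41 = 4915.90
Import duty = 91342.55 + 4915.90 = 96258.45
Buyer bears: insurance 98.72 + destination terminal 650.41 + brokerage 139.81 + delivery 725.09 + duty 96258.45 = 97872.48
Landed cost = invoice 415094.69 + 97872.48 = 512967.17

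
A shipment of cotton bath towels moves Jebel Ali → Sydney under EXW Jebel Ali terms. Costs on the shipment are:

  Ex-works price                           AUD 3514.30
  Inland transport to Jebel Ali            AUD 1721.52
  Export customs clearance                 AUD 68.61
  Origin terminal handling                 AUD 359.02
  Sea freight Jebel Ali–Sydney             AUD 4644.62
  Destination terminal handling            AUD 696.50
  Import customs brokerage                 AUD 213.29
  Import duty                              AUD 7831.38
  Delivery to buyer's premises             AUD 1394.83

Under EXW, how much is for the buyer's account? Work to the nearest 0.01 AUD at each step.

Buyer's account: AUD 16929.77

EXW: the seller makes goods available at their premises; the buyer bears all onward costs.
Seller's account: goods 3514.30 = 3514.30
Buyer's account: inland to port 1721.52 + export clearance 68.61 + origin terminal 359.02 + freight 4644.62 + destination terminal 696.50 + brokerage 213.29 + duty 7831.38 + delivery 1394.83 = 16929.77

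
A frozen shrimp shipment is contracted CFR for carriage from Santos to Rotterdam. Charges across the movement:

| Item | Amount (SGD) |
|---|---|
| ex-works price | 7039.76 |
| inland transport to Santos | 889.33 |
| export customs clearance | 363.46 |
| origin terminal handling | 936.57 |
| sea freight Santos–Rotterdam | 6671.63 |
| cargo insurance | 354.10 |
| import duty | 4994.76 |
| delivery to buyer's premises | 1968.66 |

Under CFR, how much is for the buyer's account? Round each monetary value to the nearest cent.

Buyer's account: SGD 7317.52

CFR: the seller pays costs through ocean freight to the destination port, but not insurance.
Seller's account: goods 7039.76 + inland to port 889.33 + export clearance 363.46 + origin terminal 936.57 + freight 6671.63 = 15900.75
Buyer's account: insurance 354.10 + duty 4994.76 + delivery 1968.66 = 7317.52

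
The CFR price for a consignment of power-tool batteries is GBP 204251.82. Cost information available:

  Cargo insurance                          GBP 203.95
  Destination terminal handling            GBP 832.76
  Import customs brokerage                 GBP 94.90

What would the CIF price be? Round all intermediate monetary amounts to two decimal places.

Not relevant to the conversion: destination terminal, brokerage — on the buyer under both terms; not part of either seller's price.
From CFR to CIF, the seller additionally bears: insurance.
CIF price = 204251.82 + 203.95 = 204455.77

CIF price: GBP 204455.77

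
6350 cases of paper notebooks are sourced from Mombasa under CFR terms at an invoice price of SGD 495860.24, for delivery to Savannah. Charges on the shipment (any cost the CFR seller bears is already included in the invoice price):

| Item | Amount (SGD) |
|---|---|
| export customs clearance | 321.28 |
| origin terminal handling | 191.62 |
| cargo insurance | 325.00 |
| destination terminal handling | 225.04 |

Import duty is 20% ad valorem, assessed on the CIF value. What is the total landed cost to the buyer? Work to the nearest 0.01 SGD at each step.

Total landed cost: SGD 595647.33

CFR: the seller pays costs through ocean freight to the destination port, but not insurance.
Already in the invoice (seller's account under CFR): export clearance, origin terminal — exclude.
CIF value = CFR price + insurance = 495860.24 + 325.00 = 496185.24
Import duty = 496185.24 × 20% = 99237.05
Buyer bears: insurance 325.00 + destination terminal 225.04 + duty 99237.05 = 99787.09
Landed cost = invoice 495860.24 + 99787.09 = 595647.33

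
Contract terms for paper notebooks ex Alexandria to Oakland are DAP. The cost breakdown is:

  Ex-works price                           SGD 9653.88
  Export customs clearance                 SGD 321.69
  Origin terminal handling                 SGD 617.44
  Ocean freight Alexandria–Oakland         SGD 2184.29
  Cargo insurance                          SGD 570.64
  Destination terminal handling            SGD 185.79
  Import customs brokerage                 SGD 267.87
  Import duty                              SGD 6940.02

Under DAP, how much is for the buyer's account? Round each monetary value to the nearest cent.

Buyer's account: SGD 7207.89

DAP: the seller bears all costs to the named destination except import duty and clearance.
Seller's account: goods 9653.88 + export clearance 321.69 + origin terminal 617.44 + freight 2184.29 + insurance 570.64 + destination terminal 185.79 = 13533.73
Buyer's account: brokerage 267.87 + duty 6940.02 = 7207.89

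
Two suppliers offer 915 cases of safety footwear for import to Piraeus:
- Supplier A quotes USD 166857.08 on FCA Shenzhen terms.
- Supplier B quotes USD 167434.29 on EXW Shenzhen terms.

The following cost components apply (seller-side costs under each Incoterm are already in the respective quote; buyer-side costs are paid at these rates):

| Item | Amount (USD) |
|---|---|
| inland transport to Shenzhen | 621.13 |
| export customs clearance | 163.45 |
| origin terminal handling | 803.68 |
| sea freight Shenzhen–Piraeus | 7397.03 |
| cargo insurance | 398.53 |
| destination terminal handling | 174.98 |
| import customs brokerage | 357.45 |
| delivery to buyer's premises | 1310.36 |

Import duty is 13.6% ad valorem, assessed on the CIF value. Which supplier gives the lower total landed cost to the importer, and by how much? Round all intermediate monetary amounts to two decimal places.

Supplier A is cheaper by USD 1546.99

Supplier A (FCA):
CIF value = FCA price + origin terminal + freight + insurance = 166857.08 + 803.68 + 7397.03 + 398.53 = 175456.32
Import duty = 175456.32 × 13.6% = 23862.06
Buyer bears (A): 803.68 + 7397.03 + 398.53 + 174.98 + 357.45 + 1310.36 = 10442.03
Landed cost (A) = invoice 166857.08 + 10442.03 + duty 23862.06 = 201161.17
Supplier B (EXW):
CIF value = EXW price + inland to port + export clearance + origin terminal + freight + insurance = 167434.29 + 621.13 + 163.45 + 803.68 + 7397.03 + 398.53 = 176818.11
Import duty = 176818.11 × 13.6% = 24047.26
Buyer bears (B): 621.13 + 163.45 + 803.68 + 7397.03 + 398.53 + 174.98 + 357.45 + 1310.36 = 11226.61
Landed cost (B) = invoice 167434.29 + 11226.61 + duty 24047.26 = 202708.16
Difference = |201161.17 − 202708.16| = 1546.99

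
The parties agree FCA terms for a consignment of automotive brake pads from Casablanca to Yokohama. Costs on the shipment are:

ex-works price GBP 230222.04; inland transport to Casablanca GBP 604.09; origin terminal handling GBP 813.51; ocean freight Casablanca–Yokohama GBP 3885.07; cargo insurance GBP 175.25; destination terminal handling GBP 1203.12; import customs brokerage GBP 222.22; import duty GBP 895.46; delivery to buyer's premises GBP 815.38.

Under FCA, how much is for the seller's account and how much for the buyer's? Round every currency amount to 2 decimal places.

FCA: the seller delivers export-cleared goods to the carrier; the buyer bears costs from that point.
Seller's account: goods 230222.04 + inland to port 604.09 = 230826.13
Buyer's account: origin terminal 813.51 + freight 3885.07 + insurance 175.25 + destination terminal 1203.12 + brokerage 222.22 + duty 895.46 + delivery 815.38 = 8010.01

Seller: GBP 230826.13; buyer: GBP 8010.01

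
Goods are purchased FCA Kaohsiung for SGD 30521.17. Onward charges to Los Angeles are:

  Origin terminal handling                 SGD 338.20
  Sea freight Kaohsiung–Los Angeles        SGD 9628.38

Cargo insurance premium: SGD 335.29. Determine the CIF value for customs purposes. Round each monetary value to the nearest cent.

CIF value: SGD 40823.04

CIF = FCA price + pre-shipment costs + freight + insurance
CIF = 30521.17 + 338.20 + 9628.38 + 335.29 = 40823.04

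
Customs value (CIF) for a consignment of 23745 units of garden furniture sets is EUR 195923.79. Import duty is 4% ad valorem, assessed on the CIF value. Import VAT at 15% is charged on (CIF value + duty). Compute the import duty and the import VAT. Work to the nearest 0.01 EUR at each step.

Import duty: EUR 7836.95; import VAT: EUR 30564.11

Import duty = 195923.79 × 4% = 7836.95
VAT base = CIF + duty = 195923.79 + 7836.95 = 203760.74
Import VAT = 203760.74 × 15% = 30564.11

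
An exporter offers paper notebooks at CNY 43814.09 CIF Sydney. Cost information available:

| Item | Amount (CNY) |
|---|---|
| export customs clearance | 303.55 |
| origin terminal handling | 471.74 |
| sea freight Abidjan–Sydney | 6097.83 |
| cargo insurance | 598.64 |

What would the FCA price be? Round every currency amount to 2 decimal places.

FCA price: CNY 36645.88

Not relevant to the conversion: export clearance — on the seller under both CIF and FCA; already in the CIF price and stays in the FCA price.
From CIF to FCA, the seller no longer bears: origin terminal, freight, insurance.
FCA price = 43814.09 − 471.74 − 6097.83 − 598.64 = 36645.88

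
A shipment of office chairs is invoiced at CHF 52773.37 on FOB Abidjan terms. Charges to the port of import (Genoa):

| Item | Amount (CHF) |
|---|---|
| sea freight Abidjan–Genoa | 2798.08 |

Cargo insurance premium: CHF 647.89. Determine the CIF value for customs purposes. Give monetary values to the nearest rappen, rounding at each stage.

CIF value: CHF 56219.34

CIF = FOB price + freight + insurance
CIF = 52773.37 + 2798.08 + 647.89 = 56219.34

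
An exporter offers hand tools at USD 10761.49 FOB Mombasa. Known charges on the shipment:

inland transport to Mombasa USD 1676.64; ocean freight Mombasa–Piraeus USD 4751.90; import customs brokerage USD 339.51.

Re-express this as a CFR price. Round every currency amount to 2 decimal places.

CFR price: USD 15513.39

Not relevant to the conversion: inland to port — on the seller under both FOB and CFR; already in the FOB price and stays in the CFR price. brokerage — on the buyer under both terms; not part of either seller's price.
From FOB to CFR, the seller additionally bears: freight.
CFR price = 10761.49 + 4751.90 = 15513.39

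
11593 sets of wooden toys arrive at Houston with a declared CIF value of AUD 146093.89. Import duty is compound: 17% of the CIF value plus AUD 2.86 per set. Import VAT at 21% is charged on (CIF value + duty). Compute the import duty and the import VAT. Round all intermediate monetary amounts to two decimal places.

Import duty: AUD 57991.94; import VAT: AUD 42858.02

Ad valorem component: 146093.89 × 17% = 24835.96
Specific component: 11593 × 2.86 = 33155.98
Import duty = 24835.96 + 33155.98 = 57991.94
VAT base = CIF + duty = 146093.89 + 57991.94 = 204085.83
Import VAT = 204085.83 × 21% = 42858.02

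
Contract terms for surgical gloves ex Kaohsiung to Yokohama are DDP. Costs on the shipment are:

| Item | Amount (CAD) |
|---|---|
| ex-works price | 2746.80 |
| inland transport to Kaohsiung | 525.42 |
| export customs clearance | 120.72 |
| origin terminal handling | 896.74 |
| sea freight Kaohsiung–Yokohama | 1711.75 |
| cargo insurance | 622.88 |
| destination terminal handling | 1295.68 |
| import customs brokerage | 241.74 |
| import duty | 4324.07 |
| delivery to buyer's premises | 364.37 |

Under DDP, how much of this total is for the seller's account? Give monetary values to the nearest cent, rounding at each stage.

Seller's account: CAD 12850.17

DDP: the seller bears all costs including import duty.
Seller's account: goods 2746.80 + inland to port 525.42 + export clearance 120.72 + origin terminal 896.74 + freight 1711.75 + insurance 622.88 + destination terminal 1295.68 + brokerage 241.74 + duty 4324.07 + delivery 364.37 = 12850.17
Buyer's account: 0.00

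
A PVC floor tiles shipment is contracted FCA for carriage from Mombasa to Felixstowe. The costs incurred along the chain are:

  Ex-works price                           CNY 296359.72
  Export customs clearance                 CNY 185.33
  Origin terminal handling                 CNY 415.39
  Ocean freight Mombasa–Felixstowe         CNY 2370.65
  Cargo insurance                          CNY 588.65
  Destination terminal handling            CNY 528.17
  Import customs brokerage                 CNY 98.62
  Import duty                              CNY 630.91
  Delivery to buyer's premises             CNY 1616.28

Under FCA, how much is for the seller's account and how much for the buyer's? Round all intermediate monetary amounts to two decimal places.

FCA: the seller delivers export-cleared goods to the carrier; the buyer bears costs from that point.
Seller's account: goods 296359.72 + export clearance 185.33 = 296545.05
Buyer's account: origin terminal 415.39 + freight 2370.65 + insurance 588.65 + destination terminal 528.17 + brokerage 98.62 + duty 630.91 + delivery 1616.28 = 6248.67

Seller: CNY 296545.05; buyer: CNY 6248.67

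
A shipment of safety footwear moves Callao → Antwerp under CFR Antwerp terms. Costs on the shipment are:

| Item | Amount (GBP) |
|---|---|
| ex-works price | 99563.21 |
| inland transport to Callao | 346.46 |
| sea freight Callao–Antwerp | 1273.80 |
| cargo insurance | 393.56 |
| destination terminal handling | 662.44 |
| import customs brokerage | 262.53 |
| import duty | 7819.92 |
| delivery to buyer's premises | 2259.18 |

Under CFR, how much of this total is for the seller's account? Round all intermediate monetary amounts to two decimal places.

CFR: the seller pays costs through ocean freight to the destination port, but not insurance.
Seller's account: goods 99563.21 + inland to port 346.46 + freight 1273.80 = 101183.47
Buyer's account: insurance 393.56 + destination terminal 662.44 + brokerage 262.53 + duty 7819.92 + delivery 2259.18 = 11397.63

Seller's account: GBP 101183.47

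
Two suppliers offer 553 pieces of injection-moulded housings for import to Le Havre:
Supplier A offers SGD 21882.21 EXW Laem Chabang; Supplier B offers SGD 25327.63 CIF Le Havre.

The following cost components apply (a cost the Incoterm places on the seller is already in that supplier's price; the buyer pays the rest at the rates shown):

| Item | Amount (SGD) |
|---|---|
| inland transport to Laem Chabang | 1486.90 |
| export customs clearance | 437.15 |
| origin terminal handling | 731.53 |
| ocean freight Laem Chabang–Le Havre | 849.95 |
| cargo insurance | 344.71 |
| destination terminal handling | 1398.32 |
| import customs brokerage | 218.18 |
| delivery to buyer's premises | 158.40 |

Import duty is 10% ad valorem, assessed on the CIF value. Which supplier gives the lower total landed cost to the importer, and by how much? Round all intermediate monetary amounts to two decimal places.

Supplier B is cheaper by SGD 445.31

Supplier A (EXW):
CIF value = EXW price + inland to port + export clearance + origin terminal + freight + insurance = 21882.21 + 1486.90 + 437.15 + 731.53 + 849.95 + 344.71 = 25732.45
Import duty = 25732.45 × 10% = 2573.25
Buyer bears (A): 1486.90 + 437.15 + 731.53 + 849.95 + 344.71 + 1398.32 + 218.18 + 158.40 = 5625.14
Landed cost (A) = invoice 21882.21 + 5625.14 + duty 2573.25 = 30080.60
Supplier B (CIF):
The CIF price already equals the CIF value: 25327.63
Import duty = 25327.63 × 10% = 2532.76
Buyer bears (B): 1398.32 + 218.18 + 158.40 = 1774.90
Landed cost (B) = invoice 25327.63 + 1774.90 + duty 2532.76 = 29635.29
Difference = |30080.60 − 29635.29| = 445.31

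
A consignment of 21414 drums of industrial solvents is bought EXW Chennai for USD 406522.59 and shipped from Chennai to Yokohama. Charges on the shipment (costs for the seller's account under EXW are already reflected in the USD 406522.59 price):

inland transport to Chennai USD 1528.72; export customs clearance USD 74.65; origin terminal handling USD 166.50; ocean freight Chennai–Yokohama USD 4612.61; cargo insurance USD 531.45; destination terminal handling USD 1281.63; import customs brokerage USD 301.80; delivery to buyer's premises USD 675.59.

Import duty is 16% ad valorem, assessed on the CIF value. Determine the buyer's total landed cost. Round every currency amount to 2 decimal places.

Total landed cost: USD 481845.38

EXW: the seller makes goods available at their premises; the buyer bears all onward costs.
CIF value = EXW price + inland to port + export clearance + origin terminal + freight + insurance = 406522.59 + 1528.72 + 74.65 + 166.50 + 4612.61 + 531.45 = 413436.52
Import duty = 413436.52 × 16% = 66149.84
Buyer bears: inland to port 1528.72 + export clearance 74.65 + origin terminal 166.50 + freight 4612.61 + insurance 531.45 + destination terminal 1281.63 + brokerage 301.80 + delivery 675.59 + duty 66149.84 = 75322.79
Landed cost = invoice 406522.59 + 75322.79 = 481845.38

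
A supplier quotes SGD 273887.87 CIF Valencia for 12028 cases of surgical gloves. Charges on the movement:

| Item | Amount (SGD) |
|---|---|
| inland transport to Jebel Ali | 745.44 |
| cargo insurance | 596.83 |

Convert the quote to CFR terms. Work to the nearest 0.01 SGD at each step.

CFR price: SGD 273291.04

Not relevant to the conversion: inland to port — on the seller under both CIF and CFR; already in the CIF price and stays in the CFR price.
From CIF to CFR, the seller no longer bears: insurance.
CFR price = 273887.87 − 596.83 = 273291.04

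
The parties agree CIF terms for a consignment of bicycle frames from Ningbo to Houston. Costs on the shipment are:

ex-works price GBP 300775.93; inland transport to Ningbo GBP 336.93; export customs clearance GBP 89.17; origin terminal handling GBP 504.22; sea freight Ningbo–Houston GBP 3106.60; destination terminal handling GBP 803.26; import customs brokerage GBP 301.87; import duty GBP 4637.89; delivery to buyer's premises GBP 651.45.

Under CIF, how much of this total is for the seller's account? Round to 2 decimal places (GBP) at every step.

Seller's account: GBP 304812.85

CIF: the seller pays costs through ocean freight and marine insurance to the destination port.
Seller's account: goods 300775.93 + inland to port 336.93 + export clearance 89.17 + origin terminal 504.22 + freight 3106.60 = 304812.85
Buyer's account: destination terminal 803.26 + brokerage 301.87 + duty 4637.89 + delivery 651.45 = 6394.47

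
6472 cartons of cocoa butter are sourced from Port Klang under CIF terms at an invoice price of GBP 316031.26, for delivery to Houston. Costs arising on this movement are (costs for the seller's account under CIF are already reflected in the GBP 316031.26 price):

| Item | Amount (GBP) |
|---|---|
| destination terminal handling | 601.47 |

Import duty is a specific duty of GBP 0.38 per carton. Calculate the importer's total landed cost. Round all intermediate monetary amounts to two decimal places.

CIF: the seller pays costs through ocean freight and marine insurance to the destination port.
The CIF price already equals the CIF value: 316031.26
Import duty = 6472 × 0.38 = 2459.36
Buyer bears: destination terminal 601.47 + duty 2459.36 = 3060.83
Landed cost = invoice 316031.26 + 3060.83 = 319092.09

Total landed cost: GBP 319092.09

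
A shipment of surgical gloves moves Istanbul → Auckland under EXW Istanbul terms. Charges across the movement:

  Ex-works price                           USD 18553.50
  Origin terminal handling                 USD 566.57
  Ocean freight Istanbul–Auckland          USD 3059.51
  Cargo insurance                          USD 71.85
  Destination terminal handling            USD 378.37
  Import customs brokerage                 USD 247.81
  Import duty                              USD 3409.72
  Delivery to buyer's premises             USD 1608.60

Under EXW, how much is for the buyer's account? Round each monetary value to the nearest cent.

Buyer's account: USD 9342.43

EXW: the seller makes goods available at their premises; the buyer bears all onward costs.
Seller's account: goods 18553.50 = 18553.50
Buyer's account: origin terminal 566.57 + freight 3059.51 + insurance 71.85 + destination terminal 378.37 + brokerage 247.81 + duty 3409.72 + delivery 1608.60 = 9342.43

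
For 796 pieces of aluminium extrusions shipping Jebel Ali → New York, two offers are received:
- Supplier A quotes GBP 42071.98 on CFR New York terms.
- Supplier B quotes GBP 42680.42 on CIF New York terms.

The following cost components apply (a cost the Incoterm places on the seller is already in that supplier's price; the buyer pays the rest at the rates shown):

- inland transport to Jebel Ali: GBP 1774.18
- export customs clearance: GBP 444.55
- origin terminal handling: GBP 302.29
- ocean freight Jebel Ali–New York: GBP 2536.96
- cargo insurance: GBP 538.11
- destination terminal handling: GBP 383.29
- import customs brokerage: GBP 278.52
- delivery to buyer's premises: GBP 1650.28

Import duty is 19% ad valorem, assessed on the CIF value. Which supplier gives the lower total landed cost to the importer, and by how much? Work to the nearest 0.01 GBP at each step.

Supplier A is cheaper by GBP 83.69

Supplier A (CFR):
CIF value = CFR price + insurance = 42071.98 + 538.11 = 42610.09
Import duty = 42610.09 × 19% = 8095.92
Buyer bears (A): 538.11 + 383.29 + 278.52 + 1650.28 = 2850.20
Landed cost (A) = invoice 42071.98 + 2850.20 + duty 8095.92 = 53018.10
Supplier B (CIF):
The CIF price already equals the CIF value: 42680.42
Import duty = 42680.42 × 19% = 8109.28
Buyer bears (B): 383.29 + 278.52 + 1650.28 = 2312.09
Landed cost (B) = invoice 42680.42 + 2312.09 + duty 8109.28 = 53101.79
Difference = |53018.10 − 53101.79| = 83.69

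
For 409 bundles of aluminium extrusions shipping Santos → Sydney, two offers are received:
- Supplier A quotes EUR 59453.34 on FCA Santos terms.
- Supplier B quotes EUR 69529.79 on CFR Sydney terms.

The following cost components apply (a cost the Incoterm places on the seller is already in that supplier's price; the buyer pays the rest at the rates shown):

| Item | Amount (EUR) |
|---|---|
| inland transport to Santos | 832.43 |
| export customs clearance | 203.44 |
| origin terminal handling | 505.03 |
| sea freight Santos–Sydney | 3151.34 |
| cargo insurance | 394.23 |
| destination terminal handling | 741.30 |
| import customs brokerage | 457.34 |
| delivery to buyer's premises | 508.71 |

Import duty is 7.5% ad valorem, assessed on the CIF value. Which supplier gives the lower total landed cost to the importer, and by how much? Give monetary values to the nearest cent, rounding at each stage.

Supplier A is cheaper by EUR 6901.58

Supplier A (FCA):
CIF value = FCA price + origin terminal + freight + insurance = 59453.34 + 505.03 + 3151.34 + 394.23 = 63503.94
Import duty = 63503.94 × 7.5% = 4762.80
Buyer bears (A): 505.03 + 3151.34 + 394.23 + 741.30 + 457.34 + 508.71 = 5757.95
Landed cost (A) = invoice 59453.34 + 5757.95 + duty 4762.80 = 69974.09
Supplier B (CFR):
CIF value = CFR price + insurance = 69529.79 + 394.23 = 69924.02
Import duty = 69924.02 × 7.5% = 5244.30
Buyer bears (B): 394.23 + 741.30 + 457.34 + 508.71 = 2101.58
Landed cost (B) = invoice 69529.79 + 2101.58 + duty 5244.30 = 76875.67
Difference = |69974.09 − 76875.67| = 6901.58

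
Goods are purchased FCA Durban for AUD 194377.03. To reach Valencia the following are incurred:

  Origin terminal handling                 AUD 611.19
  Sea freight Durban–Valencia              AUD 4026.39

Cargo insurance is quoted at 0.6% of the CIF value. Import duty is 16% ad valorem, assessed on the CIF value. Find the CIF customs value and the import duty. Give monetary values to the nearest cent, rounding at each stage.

CIF value: AUD 200215.91; import duty: AUD 32034.55

Let C be the CIF value. C = FCA price + pre-shipment costs + freight + 0.6% × C
C − 0.6% × C = 194377.03 + 611.19 + 4026.39
0.994 × C = 199014.61
C = 199014.61 / 0.994 = 200215.91
Insurance premium = 0.6% × 200215.91 = 1201.30
Import duty = 200215.91 × 16% = 32034.55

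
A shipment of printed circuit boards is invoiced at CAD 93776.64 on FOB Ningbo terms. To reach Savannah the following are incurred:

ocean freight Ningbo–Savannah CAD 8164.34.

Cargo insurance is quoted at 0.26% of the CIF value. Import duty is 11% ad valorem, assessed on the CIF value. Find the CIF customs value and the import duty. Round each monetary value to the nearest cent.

Let C be the CIF value. C = FOB price + freight + 0.26% × C
C − 0.26% × C = 93776.64 + 8164.34
0.9974 × C = 101940.98
C = 101940.98 / 0.9974 = 102206.72
Insurance premium = 0.26% × 102206.72 = 265.74
Import duty = 102206.72 × 11% = 11242.74

CIF value: CAD 102206.72; import duty: CAD 11242.74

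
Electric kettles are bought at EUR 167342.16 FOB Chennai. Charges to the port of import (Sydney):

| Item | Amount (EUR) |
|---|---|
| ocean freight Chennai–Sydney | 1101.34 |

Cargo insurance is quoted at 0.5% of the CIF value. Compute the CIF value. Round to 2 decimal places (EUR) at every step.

Let C be the CIF value. C = FOB price + freight + 0.5% × C
C − 0.5% × C = 167342.16 + 1101.34
0.995 × C = 168443.50
C = 168443.50 / 0.995 = 169289.95
Insurance premium = 0.5% × 169289.95 = 846.45

CIF value: EUR 169289.95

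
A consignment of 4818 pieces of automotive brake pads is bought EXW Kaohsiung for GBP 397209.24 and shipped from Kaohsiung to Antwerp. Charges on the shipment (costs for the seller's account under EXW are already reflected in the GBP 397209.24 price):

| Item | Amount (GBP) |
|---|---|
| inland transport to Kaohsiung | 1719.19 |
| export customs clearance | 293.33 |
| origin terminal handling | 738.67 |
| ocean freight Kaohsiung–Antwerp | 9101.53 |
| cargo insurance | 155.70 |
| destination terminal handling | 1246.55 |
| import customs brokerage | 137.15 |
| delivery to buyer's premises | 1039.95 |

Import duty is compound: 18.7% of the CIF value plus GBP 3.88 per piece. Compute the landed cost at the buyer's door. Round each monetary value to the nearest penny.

EXW: the seller makes goods available at their premises; the buyer bears all onward costs.
CIF value = EXW price + inland to port + export clearance + origin terminal + freight + insurance = 397209.24 + 1719.19 + 293.33 + 738.67 + 9101.53 + 155.70 = 409217.66
Ad valorem component: 409217.66 × 18.7% = 76523.70
Specific component: 4818 × 3.88 = 18693.84
Import duty = 76523.70 + 18693.84 = 95217.54
Buyer bears: inland to port 1719.19 + export clearance 293.33 + origin terminal 738.67 + freight 9101.53 + insurance 155.70 + destination terminal 1246.55 + brokerage 137.15 + delivery 1039.95 + duty 95217.54 = 109649.61
Landed cost = invoice 397209.24 + 109649.61 = 506858.85

Total landed cost: GBP 506858.85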